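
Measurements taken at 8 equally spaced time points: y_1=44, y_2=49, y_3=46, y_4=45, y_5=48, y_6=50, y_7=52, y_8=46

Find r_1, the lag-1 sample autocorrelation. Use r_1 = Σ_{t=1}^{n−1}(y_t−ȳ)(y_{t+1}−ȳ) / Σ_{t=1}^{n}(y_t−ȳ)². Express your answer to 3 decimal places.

0.014

Mean ȳ = (44 + 49 + 46 + 45 + 48 + 50 + 52 + 46)/8 = 47.5000
Σ(y_t−ȳ)(y_{t+1}−ȳ) = (-5.2500) + (-2.2500) + (3.7500) + (-1.2500) + (1.2500) + (11.2500) + (-6.7500) = 0.7500
Denominator Σ(y_t−ȳ)² = 52.0000
r_1 = 0.7500 / 52.0000 = 0.014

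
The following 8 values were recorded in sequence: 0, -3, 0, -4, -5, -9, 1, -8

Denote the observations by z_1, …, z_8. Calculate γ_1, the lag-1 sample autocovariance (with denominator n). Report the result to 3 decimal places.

-4.281

Mean z̄ = (0 − 3 + 0 − 4 − 5 − 9 + 1 − 8)/8 = -3.5000
Σ_{t=1}^{7}(z_t−z̄)(z_{t+1}−z̄) = -34.2500
γ_1 = -34.2500 / 8 = -4.281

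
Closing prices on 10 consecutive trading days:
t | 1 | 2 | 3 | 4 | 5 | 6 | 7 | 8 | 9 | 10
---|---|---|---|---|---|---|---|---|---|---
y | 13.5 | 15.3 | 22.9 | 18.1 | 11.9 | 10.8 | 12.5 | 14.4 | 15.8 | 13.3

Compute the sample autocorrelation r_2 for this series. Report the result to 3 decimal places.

Mean ȳ = (13.5 + 15.3 + 22.9 + 18.1 + 11.9 + 10.8 + 12.5 + 14.4 + 15.8 + 13.3)/10 = 14.8500
Numerator Σ_{t=1}^{8}(y_t−ȳ)(y_{t+2}−ȳ) = -39.0950
Denominator Σ(y_t−ȳ)² = 111.5250
r_2 = -39.0950 / 111.5250 = -0.351

-0.351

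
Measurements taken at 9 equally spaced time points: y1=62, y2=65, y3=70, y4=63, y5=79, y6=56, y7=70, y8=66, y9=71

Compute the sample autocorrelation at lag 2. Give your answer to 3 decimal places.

0.384

Mean ȳ = (62 + 65 + 70 + 63 + 79 + 56 + 70 + 66 + 71)/9 = 66.8889
Numerator Σ_{t=1}^{7}(y_t−ȳ)(y_{t+2}−ȳ) = 132.3086
Denominator Σ(y_t−ȳ)² = 344.8889
r_2 = 132.3086 / 344.8889 = 0.384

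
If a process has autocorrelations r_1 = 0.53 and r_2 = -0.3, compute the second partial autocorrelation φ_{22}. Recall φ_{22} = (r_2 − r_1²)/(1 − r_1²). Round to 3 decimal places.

φ_{22} = (r_2 − r_1²) / (1 − r_1²)
r_1² = (0.53)² = 0.2809
Numerator = -0.3 − 0.2809 = -0.5809; denominator = 1 − 0.2809 = 0.7191
φ_{22} = -0.5809 / 0.7191 = -0.808

-0.808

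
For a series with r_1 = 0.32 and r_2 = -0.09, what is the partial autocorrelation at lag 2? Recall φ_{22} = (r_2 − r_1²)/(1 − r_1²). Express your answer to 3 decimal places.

-0.214

φ_{22} = (r_2 − r_1²) / (1 − r_1²)
r_1² = (0.32)² = 0.1024
Numerator = -0.09 − 0.1024 = -0.1924; denominator = 1 − 0.1024 = 0.8976
φ_{22} = -0.1924 / 0.8976 = -0.214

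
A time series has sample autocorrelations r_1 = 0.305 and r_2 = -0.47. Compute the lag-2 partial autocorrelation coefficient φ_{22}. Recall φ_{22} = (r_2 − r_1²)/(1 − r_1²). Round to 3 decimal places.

-0.621

φ_{22} = (r_2 − r_1²) / (1 − r_1²)
r_1² = (0.305)² = 0.093025
Numerator = -0.47 − 0.0930 = -0.5630; denominator = 1 − 0.0930 = 0.9070
φ_{22} = -0.5630 / 0.9070 = -0.621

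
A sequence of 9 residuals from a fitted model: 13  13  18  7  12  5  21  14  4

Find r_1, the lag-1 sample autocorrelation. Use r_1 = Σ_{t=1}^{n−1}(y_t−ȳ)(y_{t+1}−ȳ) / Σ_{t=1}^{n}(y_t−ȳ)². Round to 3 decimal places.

-0.319

Mean ȳ = (13 + 13 + 18 + 7 + 12 + 5 + 21 + 14 + 4)/9 = 11.8889
Numerator Σ_{t=1}^{8}(y_t−ȳ)(y_{t+1}−ȳ) = -83.3457
Denominator Σ(y_t−ȳ)² = 260.8889
r_1 = -83.3457 / 260.8889 = -0.319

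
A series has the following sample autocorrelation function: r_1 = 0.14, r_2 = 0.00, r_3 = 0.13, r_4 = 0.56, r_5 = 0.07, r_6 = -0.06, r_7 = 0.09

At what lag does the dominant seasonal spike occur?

4

The largest autocorrelation is r_4 = 0.56; the remaining lags stay at or below 0.14.
The dominant spike at lag 4 indicates a seasonal period of 4.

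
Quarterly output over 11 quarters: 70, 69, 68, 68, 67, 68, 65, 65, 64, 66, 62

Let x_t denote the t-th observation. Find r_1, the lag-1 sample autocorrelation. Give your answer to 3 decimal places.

Mean x̄ = (70 + 69 + 68 + 68 + 67 + 68 + 65 + 65 + 64 + 66 + 62)/11 = 66.5455
Numerator Σ_{t=1}^{10}(x_t−x̄)(x_{t+1}−x̄) = 23.4298
Denominator Σ(x_t−x̄)² = 56.7273
r_1 = 23.4298 / 56.7273 = 0.413

0.413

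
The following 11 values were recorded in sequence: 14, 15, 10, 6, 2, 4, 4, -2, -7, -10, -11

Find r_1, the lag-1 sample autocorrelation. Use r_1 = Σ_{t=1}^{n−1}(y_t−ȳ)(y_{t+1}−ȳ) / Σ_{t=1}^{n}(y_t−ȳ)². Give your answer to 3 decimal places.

0.724

Mean ȳ = (14 + 15 + 10 + 6 + 2 + 4 + 4 − 2 − 7 − 10 − 11)/11 = 2.2727
Numerator Σ_{t=1}^{10}(y_t−ȳ)(y_{t+1}−ȳ) = 586.8347
Denominator Σ(y_t−ȳ)² = 810.1818
r_1 = 586.8347 / 810.1818 = 0.724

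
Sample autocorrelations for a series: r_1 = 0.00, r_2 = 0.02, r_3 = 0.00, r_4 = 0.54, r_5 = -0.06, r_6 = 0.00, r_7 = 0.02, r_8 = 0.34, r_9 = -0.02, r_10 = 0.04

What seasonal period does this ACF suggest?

4

The largest autocorrelation is r_4 = 0.54, with a weaker echo at lag 8 (0.34); the remaining lags stay at or below 0.04.
The dominant spike at lag 4 indicates a seasonal period of 4.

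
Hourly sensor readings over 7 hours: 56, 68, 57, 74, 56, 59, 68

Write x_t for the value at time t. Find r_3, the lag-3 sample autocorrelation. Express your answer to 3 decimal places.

-0.090

Mean x̄ = (56 + 68 + 57 + 74 + 56 + 59 + 68)/7 = 62.5714
Deviations from mean: -6.5714, 5.4286, -5.5714, 11.4286, -6.5714, -3.5714, 5.4286
Σ(x_t−x̄)(x_{t+3}−x̄) = (-75.1020) + (-35.6735) + (19.8980) + (62.0408) = -28.8367
Denominator Σ(x_t−x̄)² = 319.7143
r_3 = -28.8367 / 319.7143 = -0.090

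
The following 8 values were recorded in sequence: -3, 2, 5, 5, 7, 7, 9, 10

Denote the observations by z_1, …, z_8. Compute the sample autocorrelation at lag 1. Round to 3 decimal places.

0.450

Mean z̄ = (-3 + 2 + 5 + 5 + 7 + 7 + 9 + 10)/8 = 5.2500
Numerator Σ_{t=1}^{7}(z_t−z̄)(z_{t+1}−z̄) = 54.6875
Denominator Σ(z_t−z̄)² = 121.5000
r_1 = 54.6875 / 121.5000 = 0.450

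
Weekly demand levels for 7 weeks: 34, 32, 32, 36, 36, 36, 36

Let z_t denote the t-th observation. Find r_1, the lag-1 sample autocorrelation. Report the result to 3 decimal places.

Mean z̄ = (34 + 32 + 32 + 36 + 36 + 36 + 36)/7 = 34.5714
Σ(z_t−z̄)(z_{t+1}−z̄) = (1.4694) + (6.6122) + (-3.6735) + (2.0408) + (2.0408) + (2.0408) = 10.5306
Denominator Σ(z_t−z̄)² = 21.7143
r_1 = 10.5306 / 21.7143 = 0.485

0.485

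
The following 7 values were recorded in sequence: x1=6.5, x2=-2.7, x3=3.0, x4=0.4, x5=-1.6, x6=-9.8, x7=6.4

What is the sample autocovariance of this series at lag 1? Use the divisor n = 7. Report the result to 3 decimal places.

-9.838

Mean x̄ = (6.5 − 2.7 + 3.0 + 0.4 − 1.6 − 9.8 + 6.4)/7 = 0.3143
Σ_{t=1}^{6}(x_t−x̄)(x_{t+1}−x̄) = -68.8659
γ_1 = -68.8659 / 7 = -9.838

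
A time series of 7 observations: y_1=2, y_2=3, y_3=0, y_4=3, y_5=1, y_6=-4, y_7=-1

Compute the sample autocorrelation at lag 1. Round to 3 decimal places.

Mean ȳ = (2 + 3 + 0 + 3 + 1 − 4 − 1)/7 = 0.5714
Deviations from mean: 1.4286, 2.4286, -0.5714, 2.4286, 0.4286, -4.5714, -1.5714
Numerator Σ_{t=1}^{6}(y_t−ȳ)(y_{t+1}−ȳ) = 6.9592
Denominator Σ(y_t−ȳ)² = 37.7143
r_1 = 6.9592 / 37.7143 = 0.185

0.185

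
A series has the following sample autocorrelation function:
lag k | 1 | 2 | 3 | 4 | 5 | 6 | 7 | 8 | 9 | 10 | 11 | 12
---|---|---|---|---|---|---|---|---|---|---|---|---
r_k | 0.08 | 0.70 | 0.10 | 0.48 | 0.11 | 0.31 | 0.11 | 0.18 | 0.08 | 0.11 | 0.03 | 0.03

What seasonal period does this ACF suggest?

2

The largest autocorrelation is r_2 = 0.70, with weaker echoes at lags 4 (0.48), 6 (0.31) and 8 (0.18); the remaining lags stay at or below 0.11.
The dominant spike at lag 2 indicates a seasonal period of 2.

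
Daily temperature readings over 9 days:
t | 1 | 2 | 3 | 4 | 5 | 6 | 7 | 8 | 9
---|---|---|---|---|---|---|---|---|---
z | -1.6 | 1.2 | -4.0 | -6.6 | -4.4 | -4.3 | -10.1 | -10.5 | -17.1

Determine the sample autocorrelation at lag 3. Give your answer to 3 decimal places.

Mean z̄ = (-1.6 + 1.2 − 4.0 − 6.6 − 4.4 − 4.3 − 10.1 − 10.5 − 17.1)/9 = -6.3778
Σ(z_t−z̄)(z_{t+3}−z̄) = (-1.0617) + (14.9872) + (4.9405) + (0.8272) + (-8.1528) + (-22.2784) = -10.7381
Denominator Σ(z_t−z̄)² = 239.9956
r_3 = -10.7381 / 239.9956 = -0.045

-0.045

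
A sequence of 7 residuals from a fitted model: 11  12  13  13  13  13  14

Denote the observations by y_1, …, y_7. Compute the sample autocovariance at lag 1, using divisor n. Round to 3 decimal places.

0.233

Mean ȳ = (11 + 12 + 13 + 13 + 13 + 13 + 14)/7 = 12.7143
Deviations: -1.7143, -0.7143, 0.2857, 0.2857, 0.2857, 0.2857, 1.2857
Σ_{t=1}^{6}(y_t−ȳ)(y_{t+1}−ȳ) = 1.6327
γ_1 = 1.6327 / 7 = 0.233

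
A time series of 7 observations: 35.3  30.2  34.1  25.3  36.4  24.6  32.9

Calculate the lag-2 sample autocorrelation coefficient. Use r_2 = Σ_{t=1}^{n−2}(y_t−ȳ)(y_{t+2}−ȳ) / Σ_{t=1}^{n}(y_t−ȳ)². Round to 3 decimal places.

Mean ȳ = (35.3 + 30.2 + 34.1 + 25.3 + 36.4 + 24.6 + 32.9)/7 = 31.2571
Σ(y_t−ȳ)(y_{t+2}−ȳ) = (11.4933) + (6.2976) + (14.6204) + (39.6576) + (8.4490) = 80.5178
Denominator Σ(y_t−ȳ)² = 134.4971
r_2 = 80.5178 / 134.4971 = 0.599

0.599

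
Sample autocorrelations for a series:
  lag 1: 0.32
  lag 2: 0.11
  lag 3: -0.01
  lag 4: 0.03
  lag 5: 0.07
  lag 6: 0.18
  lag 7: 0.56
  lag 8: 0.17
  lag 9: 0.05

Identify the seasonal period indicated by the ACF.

The largest autocorrelation is r_7 = 0.56; the remaining lags stay at or below 0.32. The elevated value at lag 1 (0.32), dropping to 0.11 at lag 2, reflects decaying short-term dependence rather than seasonality.
The dominant spike at lag 7 indicates a seasonal period of 7.

7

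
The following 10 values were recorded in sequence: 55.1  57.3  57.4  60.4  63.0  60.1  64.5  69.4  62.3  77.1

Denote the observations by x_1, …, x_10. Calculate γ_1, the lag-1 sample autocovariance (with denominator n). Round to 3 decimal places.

7.903

Mean x̄ = (55.1 + 57.3 + 57.4 + 60.4 + 63.0 + 60.1 + 64.5 + 69.4 + 62.3 + 77.1)/10 = 62.6600
Σ_{t=1}^{9}(x_t−x̄)(x_{t+1}−x̄) = 79.0304
γ_1 = 79.0304 / 10 = 7.903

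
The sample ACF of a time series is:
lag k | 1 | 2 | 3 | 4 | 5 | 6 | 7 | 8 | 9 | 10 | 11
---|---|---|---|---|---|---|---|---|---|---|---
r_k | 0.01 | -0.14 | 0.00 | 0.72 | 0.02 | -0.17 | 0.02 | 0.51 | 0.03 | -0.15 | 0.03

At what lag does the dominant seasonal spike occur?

4

The largest autocorrelation is r_4 = 0.72, with a weaker echo at lag 8 (0.51); the remaining lags stay at or below 0.03.
The dominant spike at lag 4 indicates a seasonal period of 4.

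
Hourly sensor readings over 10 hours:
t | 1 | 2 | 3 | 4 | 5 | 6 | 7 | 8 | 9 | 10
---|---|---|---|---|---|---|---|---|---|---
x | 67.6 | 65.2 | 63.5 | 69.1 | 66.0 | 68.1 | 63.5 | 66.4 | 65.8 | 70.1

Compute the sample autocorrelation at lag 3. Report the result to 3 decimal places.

Mean x̄ = (67.6 + 65.2 + 63.5 + 69.1 + 66.0 + 68.1 + 63.5 + 66.4 + 65.8 + 70.1)/10 = 66.5300
Σ(x_t−x̄)(x_{t+3}−x̄) = (2.7499) + (0.7049) + (-4.7571) + (-7.7871) + (0.0689) + (-1.1461) + (-10.8171) = -20.9837
Denominator Σ(x_t−x̄)² = 43.9210
r_3 = -20.9837 / 43.9210 = -0.478

-0.478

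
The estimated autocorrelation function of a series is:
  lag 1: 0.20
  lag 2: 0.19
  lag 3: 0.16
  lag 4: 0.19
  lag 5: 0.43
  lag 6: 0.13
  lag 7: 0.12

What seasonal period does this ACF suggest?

The largest autocorrelation is r_5 = 0.43; the remaining lags stay at or below 0.20. The elevated value at lag 1 (0.20), dropping to 0.19 at lag 2, reflects decaying short-term dependence rather than seasonality.
The dominant spike at lag 5 indicates a seasonal period of 5.

5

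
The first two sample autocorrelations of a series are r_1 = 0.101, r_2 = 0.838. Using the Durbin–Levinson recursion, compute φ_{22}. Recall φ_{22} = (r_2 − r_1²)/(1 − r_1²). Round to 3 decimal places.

φ_{22} = (r_2 − r_1²) / (1 − r_1²)
r_1² = (0.101)² = 0.010201
Numerator = 0.838 − 0.0102 = 0.8278; denominator = 1 − 0.0102 = 0.9898
φ_{22} = 0.8278 / 0.9898 = 0.836

0.836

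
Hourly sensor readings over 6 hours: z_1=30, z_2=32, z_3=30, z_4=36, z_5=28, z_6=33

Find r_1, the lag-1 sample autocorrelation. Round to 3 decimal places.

Mean z̄ = (30 + 32 + 30 + 36 + 28 + 33)/6 = 31.5000
Deviations from mean: -1.5000, 0.5000, -1.5000, 4.5000, -3.5000, 1.5000
Numerator Σ_{t=1}^{5}(z_t−z̄)(z_{t+1}−z̄) = -29.2500
Denominator Σ(z_t−z̄)² = 39.5000
r_1 = -29.2500 / 39.5000 = -0.741

-0.741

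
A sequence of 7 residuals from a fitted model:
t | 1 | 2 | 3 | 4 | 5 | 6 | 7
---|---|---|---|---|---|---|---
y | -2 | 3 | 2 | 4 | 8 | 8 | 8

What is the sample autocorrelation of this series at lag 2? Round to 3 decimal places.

0.214

Mean ȳ = (-2 + 3 + 2 + 4 + 8 + 8 + 8)/7 = 4.4286
Σ(y_t−ȳ)(y_{t+2}−ȳ) = (15.6122) + (0.6122) + (-8.6735) + (-1.5306) + (12.7551) = 18.7755
Denominator Σ(y_t−ȳ)² = 87.7143
r_2 = 18.7755 / 87.7143 = 0.214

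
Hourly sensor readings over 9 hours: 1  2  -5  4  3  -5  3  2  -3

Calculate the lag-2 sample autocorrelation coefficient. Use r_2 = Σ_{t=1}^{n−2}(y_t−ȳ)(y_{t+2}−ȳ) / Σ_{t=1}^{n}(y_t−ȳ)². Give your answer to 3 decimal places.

Mean ȳ = (1 + 2 − 5 + 4 + 3 − 5 + 3 + 2 − 3)/9 = 0.2222
Σ(y_t−ȳ)(y_{t+2}−ȳ) = (-4.0617) + (6.7160) + (-14.5062) + (-19.7284) + (7.7160) + (-9.2840) + (-8.9506) = -42.0988
Denominator Σ(y_t−ȳ)² = 101.5556
r_2 = -42.0988 / 101.5556 = -0.415

-0.415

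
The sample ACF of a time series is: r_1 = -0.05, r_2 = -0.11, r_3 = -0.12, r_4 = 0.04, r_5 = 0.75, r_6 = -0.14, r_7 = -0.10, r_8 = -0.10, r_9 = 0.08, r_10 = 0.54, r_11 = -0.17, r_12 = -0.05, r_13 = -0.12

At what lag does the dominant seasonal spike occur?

The largest autocorrelation is r_5 = 0.75, with a weaker echo at lag 10 (0.54); the remaining lags stay at or below 0.08.
The dominant spike at lag 5 indicates a seasonal period of 5.

5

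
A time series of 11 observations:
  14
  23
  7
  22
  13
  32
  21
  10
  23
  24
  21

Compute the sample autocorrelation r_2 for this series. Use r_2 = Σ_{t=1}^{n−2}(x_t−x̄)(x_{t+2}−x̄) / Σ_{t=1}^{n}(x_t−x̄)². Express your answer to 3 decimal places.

0.048

Mean x̄ = (14 + 23 + 7 + 22 + 13 + 32 + 21 + 10 + 23 + 24 + 21)/11 = 19.0909
Numerator Σ_{t=1}^{9}(x_t−x̄)(x_{t+2}−x̄) = 25.4380
Denominator Σ(x_t−x̄)² = 528.9091
r_2 = 25.4380 / 528.9091 = 0.048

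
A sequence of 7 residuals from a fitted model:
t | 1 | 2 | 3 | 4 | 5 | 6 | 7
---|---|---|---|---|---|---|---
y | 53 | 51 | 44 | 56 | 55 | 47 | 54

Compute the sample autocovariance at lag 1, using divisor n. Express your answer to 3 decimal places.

Mean ȳ = (53 + 51 + 44 + 56 + 55 + 47 + 54)/7 = 51.4286
Deviations: 1.5714, -0.4286, -7.4286, 4.5714, 3.5714, -4.4286, 2.5714
Σ_{t=1}^{6}(y_t−ȳ)(y_{t+1}−ȳ) = -42.3265
γ_1 = -42.3265 / 7 = -6.047

-6.047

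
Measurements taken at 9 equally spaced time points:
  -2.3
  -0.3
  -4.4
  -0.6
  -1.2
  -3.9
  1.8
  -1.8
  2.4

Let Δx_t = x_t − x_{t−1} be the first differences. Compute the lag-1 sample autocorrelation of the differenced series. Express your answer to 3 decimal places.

First differences Δx: 2.0, -4.1, 3.8, -0.6, -2.7, 5.7, -3.6, 4.2
Mean of differences = 0.5875
Numerator Σ(Δx_t−Δx̄)(Δx_{t+1}−Δx̄) = -74.9339
Denominator Σ(Δx_t−Δx̄)² = 103.2288
r_1(Δx) = -74.9339 / 103.2288 = -0.726

-0.726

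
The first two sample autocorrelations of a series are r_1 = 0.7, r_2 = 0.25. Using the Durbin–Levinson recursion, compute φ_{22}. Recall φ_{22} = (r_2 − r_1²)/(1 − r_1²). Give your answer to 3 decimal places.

-0.471

φ_{22} = (r_2 − r_1²) / (1 − r_1²)
r_1² = (0.7)² = 0.49
Numerator = 0.25 − 0.4900 = -0.2400; denominator = 1 − 0.4900 = 0.5100
φ_{22} = -0.2400 / 0.5100 = -0.471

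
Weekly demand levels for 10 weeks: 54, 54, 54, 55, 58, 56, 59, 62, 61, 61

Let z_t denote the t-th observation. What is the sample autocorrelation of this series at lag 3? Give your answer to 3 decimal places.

0.114

Mean z̄ = (54 + 54 + 54 + 55 + 58 + 56 + 59 + 62 + 61 + 61)/10 = 57.4000
Σ(z_t−z̄)(z_{t+3}−z̄) = (8.1600) + (-2.0400) + (4.7600) + (-3.8400) + (2.7600) + (-5.0400) + (5.7600) = 10.5200
Denominator Σ(z_t−z̄)² = 92.4000
r_3 = 10.5200 / 92.4000 = 0.114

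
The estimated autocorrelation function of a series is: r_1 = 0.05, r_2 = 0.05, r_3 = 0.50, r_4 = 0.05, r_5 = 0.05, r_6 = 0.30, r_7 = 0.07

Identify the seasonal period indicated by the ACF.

The largest autocorrelation is r_3 = 0.50, with a weaker echo at lag 6 (0.30); the remaining lags stay at or below 0.07.
The dominant spike at lag 3 indicates a seasonal period of 3.

3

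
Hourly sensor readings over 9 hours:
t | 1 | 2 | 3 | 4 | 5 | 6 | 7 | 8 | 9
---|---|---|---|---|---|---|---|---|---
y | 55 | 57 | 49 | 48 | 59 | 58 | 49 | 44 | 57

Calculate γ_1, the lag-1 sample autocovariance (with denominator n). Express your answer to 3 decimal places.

-0.977

Mean ȳ = (55 + 57 + 49 + 48 + 59 + 58 + 49 + 44 + 57)/9 = 52.8889
Σ_{t=1}^{8}(y_t−ȳ)(y_{t+1}−ȳ) = -8.7901
γ_1 = -8.7901 / 9 = -0.977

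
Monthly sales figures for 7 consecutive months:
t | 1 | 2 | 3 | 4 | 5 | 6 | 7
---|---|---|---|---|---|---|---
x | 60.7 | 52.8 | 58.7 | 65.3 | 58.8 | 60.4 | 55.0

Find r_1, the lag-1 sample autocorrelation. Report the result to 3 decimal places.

-0.178

Mean x̄ = (60.7 + 52.8 + 58.7 + 65.3 + 58.8 + 60.4 + 55.0)/7 = 58.8143
Deviations from mean: 1.8857, -6.0143, -0.1143, 6.4857, -0.0143, 1.5857, -3.8143
Σ(x_t−x̄)(x_{t+1}−x̄) = (-11.3412) + (0.6873) + (-0.7412) + (-0.0927) + (-0.0227) + (-6.0484) = -17.5588
Denominator Σ(x_t−x̄)² = 98.8686
r_1 = -17.5588 / 98.8686 = -0.178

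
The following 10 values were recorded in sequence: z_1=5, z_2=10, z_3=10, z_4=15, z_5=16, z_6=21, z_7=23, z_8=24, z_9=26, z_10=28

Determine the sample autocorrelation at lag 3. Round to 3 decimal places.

0.144

Mean z̄ = (5 + 10 + 10 + 15 + 16 + 21 + 23 + 24 + 26 + 28)/10 = 17.8000
Numerator Σ_{t=1}^{7}(z_t−z̄)(z_{t+3}−z̄) = 78.4800
Denominator Σ(z_t−z̄)² = 543.6000
r_3 = 78.4800 / 543.6000 = 0.144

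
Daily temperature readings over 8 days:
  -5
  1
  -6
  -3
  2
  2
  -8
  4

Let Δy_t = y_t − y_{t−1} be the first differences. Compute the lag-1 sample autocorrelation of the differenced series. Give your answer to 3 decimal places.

-0.450

First differences Δy: 6, -7, 3, 5, 0, -10, 12
Mean of differences = 1.2857
Numerator Σ(Δy_t−Δȳ)(Δy_{t+1}−Δȳ) = -158.0816
Denominator Σ(Δy_t−Δȳ)² = 351.4286
r_1(Δy) = -158.0816 / 351.4286 = -0.450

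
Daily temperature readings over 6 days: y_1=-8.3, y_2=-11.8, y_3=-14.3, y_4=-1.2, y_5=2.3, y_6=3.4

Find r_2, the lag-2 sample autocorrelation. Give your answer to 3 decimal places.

-0.110

Mean ȳ = (-8.3 − 11.8 − 14.3 − 1.2 + 2.3 + 3.4)/6 = -4.9833
Deviations from mean: -3.3167, -6.8167, -9.3167, 3.7833, 7.2833, 8.3833
Numerator Σ_{t=1}^{4}(y_t−ȳ)(y_{t+2}−ȳ) = -31.0289
Denominator Σ(y_t−ȳ)² = 281.9083
r_2 = -31.0289 / 281.9083 = -0.110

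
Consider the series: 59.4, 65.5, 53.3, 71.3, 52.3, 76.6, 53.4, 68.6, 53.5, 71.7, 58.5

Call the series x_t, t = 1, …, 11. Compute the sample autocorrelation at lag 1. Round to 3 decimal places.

Mean x̄ = (59.4 + 65.5 + 53.3 + 71.3 + 52.3 + 76.6 + 53.4 + 68.6 + 53.5 + 71.7 + 58.5)/11 = 62.1909
Numerator Σ_{t=1}^{10}(x_t−x̄)(x_{t+1}−x̄) = -708.7119
Denominator Σ(x_t−x̄)² = 784.1491
r_1 = -708.7119 / 784.1491 = -0.904

-0.904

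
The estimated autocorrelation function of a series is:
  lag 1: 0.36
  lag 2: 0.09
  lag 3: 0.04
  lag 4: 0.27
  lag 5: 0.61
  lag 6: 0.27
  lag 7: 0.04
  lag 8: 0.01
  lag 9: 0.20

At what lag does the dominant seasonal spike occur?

The largest autocorrelation is r_5 = 0.61; the remaining lags stay at or below 0.36. The elevated value at lag 1 (0.36), dropping to 0.09 at lag 2, reflects decaying short-term dependence rather than seasonality.
The dominant spike at lag 5 indicates a seasonal period of 5.

5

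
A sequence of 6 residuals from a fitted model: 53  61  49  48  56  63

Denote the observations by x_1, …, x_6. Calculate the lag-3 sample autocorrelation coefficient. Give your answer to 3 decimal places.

-0.147

Mean x̄ = (53 + 61 + 49 + 48 + 56 + 63)/6 = 55.0000
Deviations from mean: -2.0000, 6.0000, -6.0000, -7.0000, 1.0000, 8.0000
Σ(x_t−x̄)(x_{t+3}−x̄) = (14.0000) + (6.0000) + (-48.0000) = -28.0000
Denominator Σ(x_t−x̄)² = 190.0000
r_3 = -28.0000 / 190.0000 = -0.147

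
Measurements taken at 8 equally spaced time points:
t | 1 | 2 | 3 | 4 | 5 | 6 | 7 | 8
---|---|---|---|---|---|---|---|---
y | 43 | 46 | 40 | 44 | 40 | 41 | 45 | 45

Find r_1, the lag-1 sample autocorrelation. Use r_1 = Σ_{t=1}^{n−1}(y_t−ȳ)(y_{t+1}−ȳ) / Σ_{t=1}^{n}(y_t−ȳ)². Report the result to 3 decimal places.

-0.225

Mean ȳ = (43 + 46 + 40 + 44 + 40 + 41 + 45 + 45)/8 = 43.0000
Numerator Σ_{t=1}^{7}(y_t−ȳ)(y_{t+1}−ȳ) = -9.0000
Denominator Σ(y_t−ȳ)² = 40.0000
r_1 = -9.0000 / 40.0000 = -0.225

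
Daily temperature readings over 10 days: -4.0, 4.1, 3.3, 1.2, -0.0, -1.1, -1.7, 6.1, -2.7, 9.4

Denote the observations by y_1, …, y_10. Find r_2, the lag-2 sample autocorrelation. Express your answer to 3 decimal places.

0.186

Mean ȳ = (-4.0 + 4.1 + 3.3 + 1.2 − 0.0 − 1.1 − 1.7 + 6.1 − 2.7 + 9.4)/10 = 1.4600
Numerator Σ_{t=1}^{8}(y_t−ȳ)(y_{t+2}−ȳ) = 29.9688
Denominator Σ(y_t−ȳ)² = 160.7840
r_2 = 29.9688 / 160.7840 = 0.186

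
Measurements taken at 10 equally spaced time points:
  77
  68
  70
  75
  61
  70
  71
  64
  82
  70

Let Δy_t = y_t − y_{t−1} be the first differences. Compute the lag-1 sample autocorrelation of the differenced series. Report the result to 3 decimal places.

First differences Δy: -9, 2, 5, -14, 9, 1, -7, 18, -12
Mean of differences = -0.7778
Numerator Σ(Δy_t−Δȳ)(Δy_{t+1}−Δȳ) = -533.7160
Denominator Σ(Δy_t−Δȳ)² = 899.5556
r_1(Δy) = -533.7160 / 899.5556 = -0.593

-0.593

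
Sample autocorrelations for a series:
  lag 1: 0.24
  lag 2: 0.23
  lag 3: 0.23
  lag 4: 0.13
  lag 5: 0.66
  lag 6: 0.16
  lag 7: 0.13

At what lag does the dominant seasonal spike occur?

5

The largest autocorrelation is r_5 = 0.66; the remaining lags stay at or below 0.24. The elevated value at lag 1 (0.24), dropping to 0.23 at lag 2, reflects decaying short-term dependence rather than seasonality.
The dominant spike at lag 5 indicates a seasonal period of 5.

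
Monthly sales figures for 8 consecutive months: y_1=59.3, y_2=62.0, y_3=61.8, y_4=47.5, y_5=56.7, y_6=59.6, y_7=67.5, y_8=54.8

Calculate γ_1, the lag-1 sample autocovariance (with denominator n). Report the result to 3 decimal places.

Mean ȳ = (59.3 + 62.0 + 61.8 + 47.5 + 56.7 + 59.6 + 67.5 + 54.8)/8 = 58.6500
Deviations: 0.6500, 3.3500, 3.1500, -11.1500, -1.9500, 0.9500, 8.8500, -3.8500
Σ_{t=1}^{7}(y_t−ȳ)(y_{t+1}−ȳ) = -28.1675
γ_1 = -28.1675 / 8 = -3.521

-3.521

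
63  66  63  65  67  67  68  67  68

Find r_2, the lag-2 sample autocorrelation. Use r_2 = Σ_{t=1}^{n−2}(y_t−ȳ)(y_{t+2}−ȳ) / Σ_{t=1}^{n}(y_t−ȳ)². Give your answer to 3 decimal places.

0.400

Mean ȳ = (63 + 66 + 63 + 65 + 67 + 67 + 68 + 67 + 68)/9 = 66.0000
Σ(y_t−ȳ)(y_{t+2}−ȳ) = (9.0000) + (0.0000) + (-3.0000) + (-1.0000) + (2.0000) + (1.0000) + (4.0000) = 12.0000
Denominator Σ(y_t−ȳ)² = 30.0000
r_2 = 12.0000 / 30.0000 = 0.400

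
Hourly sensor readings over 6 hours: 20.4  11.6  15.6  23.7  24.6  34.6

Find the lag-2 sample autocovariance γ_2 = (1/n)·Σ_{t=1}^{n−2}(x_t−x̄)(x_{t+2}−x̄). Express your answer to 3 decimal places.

-0.660

Mean x̄ = (20.4 + 11.6 + 15.6 + 23.7 + 24.6 + 34.6)/6 = 21.7500
Deviations: -1.3500, -10.1500, -6.1500, 1.9500, 2.8500, 12.8500
Σ_{t=1}^{4}(x_t−x̄)(x_{t+2}−x̄) = -3.9600
γ_2 = -3.9600 / 6 = -0.660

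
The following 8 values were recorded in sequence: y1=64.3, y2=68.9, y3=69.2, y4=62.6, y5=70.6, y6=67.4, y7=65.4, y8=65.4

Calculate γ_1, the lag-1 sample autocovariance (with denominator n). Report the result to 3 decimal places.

-2.826

Mean ȳ = (64.3 + 68.9 + 69.2 + 62.6 + 70.6 + 67.4 + 65.4 + 65.4)/8 = 66.7250
Σ_{t=1}^{7}(y_t−ȳ)(y_{t+1}−ȳ) = -22.6081
γ_1 = -22.6081 / 8 = -2.826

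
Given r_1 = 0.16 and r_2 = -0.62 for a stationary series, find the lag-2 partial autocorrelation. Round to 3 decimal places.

-0.663

φ_{22} = (r_2 − r_1²) / (1 − r_1²)
r_1² = (0.16)² = 0.0256
Numerator = -0.62 − 0.0256 = -0.6456; denominator = 1 − 0.0256 = 0.9744
φ_{22} = -0.6456 / 0.9744 = -0.663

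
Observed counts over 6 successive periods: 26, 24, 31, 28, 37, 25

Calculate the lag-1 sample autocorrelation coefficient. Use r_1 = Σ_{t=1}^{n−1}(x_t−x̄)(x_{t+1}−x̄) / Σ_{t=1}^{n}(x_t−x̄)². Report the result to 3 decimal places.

Mean x̄ = (26 + 24 + 31 + 28 + 37 + 25)/6 = 28.5000
Deviations from mean: -2.5000, -4.5000, 2.5000, -0.5000, 8.5000, -3.5000
Σ(x_t−x̄)(x_{t+1}−x̄) = (11.2500) + (-11.2500) + (-1.2500) + (-4.2500) + (-29.7500) = -35.2500
Denominator Σ(x_t−x̄)² = 117.5000
r_1 = -35.2500 / 117.5000 = -0.300

-0.300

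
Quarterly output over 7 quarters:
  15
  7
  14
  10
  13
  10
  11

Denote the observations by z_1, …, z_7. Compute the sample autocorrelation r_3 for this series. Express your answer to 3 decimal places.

Mean z̄ = (15 + 7 + 14 + 10 + 13 + 10 + 11)/7 = 11.4286
Deviations from mean: 3.5714, -4.4286, 2.5714, -1.4286, 1.5714, -1.4286, -0.4286
Σ(z_t−z̄)(z_{t+3}−z̄) = (-5.1020) + (-6.9592) + (-3.6735) + (0.6122) = -15.1224
Denominator Σ(z_t−z̄)² = 45.7143
r_3 = -15.1224 / 45.7143 = -0.331

-0.331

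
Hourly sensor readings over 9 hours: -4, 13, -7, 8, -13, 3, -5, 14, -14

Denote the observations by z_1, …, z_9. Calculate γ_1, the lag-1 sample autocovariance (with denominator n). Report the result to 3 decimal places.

-68.454

Mean z̄ = (-4 + 13 − 7 + 8 − 13 + 3 − 5 + 14 − 14)/9 = -0.5556
Σ_{t=1}^{8}(z_t−z̄)(z_{t+1}−z̄) = -616.0864
γ_1 = -616.0864 / 9 = -68.454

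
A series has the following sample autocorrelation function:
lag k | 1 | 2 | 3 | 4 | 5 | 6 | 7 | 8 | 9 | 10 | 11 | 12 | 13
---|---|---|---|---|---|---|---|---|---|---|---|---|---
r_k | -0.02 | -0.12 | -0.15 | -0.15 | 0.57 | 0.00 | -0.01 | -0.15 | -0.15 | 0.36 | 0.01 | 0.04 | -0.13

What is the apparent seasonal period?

5

The largest autocorrelation is r_5 = 0.57, with a weaker echo at lag 10 (0.36); the remaining lags stay at or below 0.04.
The dominant spike at lag 5 indicates a seasonal period of 5.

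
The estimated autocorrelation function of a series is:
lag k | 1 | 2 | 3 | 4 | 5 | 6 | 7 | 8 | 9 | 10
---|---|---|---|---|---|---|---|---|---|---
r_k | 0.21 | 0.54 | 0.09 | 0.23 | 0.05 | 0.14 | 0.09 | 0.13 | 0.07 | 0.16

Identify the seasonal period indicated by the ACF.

2

The largest autocorrelation is r_2 = 0.54, with a weaker echo at lag 4 (0.23); the remaining lags stay at or below 0.21.
The dominant spike at lag 2 indicates a seasonal period of 2.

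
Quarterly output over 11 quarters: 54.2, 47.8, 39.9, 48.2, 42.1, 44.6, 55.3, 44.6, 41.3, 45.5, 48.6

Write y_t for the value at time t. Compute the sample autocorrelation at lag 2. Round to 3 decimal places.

Mean ȳ = (54.2 + 47.8 + 39.9 + 48.2 + 42.1 + 44.6 + 55.3 + 44.6 + 41.3 + 45.5 + 48.6)/11 = 46.5545
Numerator Σ_{t=1}^{9}(y_t−ȳ)(y_{t+2}−ȳ) = -112.1778
Denominator Σ(y_t−ȳ)² = 243.8673
r_2 = -112.1778 / 243.8673 = -0.460

-0.460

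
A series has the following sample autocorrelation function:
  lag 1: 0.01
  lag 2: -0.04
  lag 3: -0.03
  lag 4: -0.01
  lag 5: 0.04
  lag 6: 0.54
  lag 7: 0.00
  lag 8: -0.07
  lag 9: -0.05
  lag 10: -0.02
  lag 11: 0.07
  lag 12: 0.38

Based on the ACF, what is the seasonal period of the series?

The largest autocorrelation is r_6 = 0.54, with a weaker echo at lag 12 (0.38); the remaining lags stay at or below 0.07.
The dominant spike at lag 6 indicates a seasonal period of 6.

6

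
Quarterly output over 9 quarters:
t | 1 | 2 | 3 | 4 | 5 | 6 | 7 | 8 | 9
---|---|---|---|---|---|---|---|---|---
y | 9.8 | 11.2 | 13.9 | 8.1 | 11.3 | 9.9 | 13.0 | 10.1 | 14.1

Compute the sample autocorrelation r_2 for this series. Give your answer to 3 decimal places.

0.220

Mean ȳ = (9.8 + 11.2 + 13.9 + 8.1 + 11.3 + 9.9 + 13.0 + 10.1 + 14.1)/9 = 11.2667
Σ(y_t−ȳ)(y_{t+2}−ȳ) = (-3.8622) + (0.2111) + (0.0878) + (4.3278) + (0.0578) + (1.5944) + (4.9111) = 7.3278
Denominator Σ(y_t−ȳ)² = 33.3800
r_2 = 7.3278 / 33.3800 = 0.220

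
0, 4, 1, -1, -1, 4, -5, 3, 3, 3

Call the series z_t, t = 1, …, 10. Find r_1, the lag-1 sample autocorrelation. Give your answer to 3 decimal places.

Mean z̄ = (0 + 4 + 1 − 1 − 1 + 4 − 5 + 3 + 3 + 3)/10 = 1.1000
Numerator Σ_{t=1}^{9}(z_t−z̄)(z_{t+1}−z̄) = -27.0100
Denominator Σ(z_t−z̄)² = 74.9000
r_1 = -27.0100 / 74.9000 = -0.361

-0.361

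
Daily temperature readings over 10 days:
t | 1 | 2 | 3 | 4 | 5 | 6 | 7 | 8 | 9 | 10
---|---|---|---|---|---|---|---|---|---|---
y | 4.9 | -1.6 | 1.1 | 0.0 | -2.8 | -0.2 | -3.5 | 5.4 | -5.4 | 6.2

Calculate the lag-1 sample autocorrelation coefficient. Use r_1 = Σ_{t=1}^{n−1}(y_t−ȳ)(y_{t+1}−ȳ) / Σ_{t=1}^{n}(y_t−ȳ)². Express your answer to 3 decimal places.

-0.610

Mean ȳ = (4.9 − 1.6 + 1.1 + 0.0 − 2.8 − 0.2 − 3.5 + 5.4 − 5.4 + 6.2)/10 = 0.4100
Numerator Σ_{t=1}^{9}(y_t−ȳ)(y_{t+1}−ȳ) = -87.1781
Denominator Σ(y_t−ȳ)² = 142.9890
r_1 = -87.1781 / 142.9890 = -0.610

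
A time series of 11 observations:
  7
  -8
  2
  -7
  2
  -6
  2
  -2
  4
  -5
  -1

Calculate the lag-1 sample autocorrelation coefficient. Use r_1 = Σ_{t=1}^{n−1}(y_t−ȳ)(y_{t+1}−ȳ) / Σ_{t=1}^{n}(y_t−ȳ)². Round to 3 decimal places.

Mean ȳ = (7 − 8 + 2 − 7 + 2 − 6 + 2 − 2 + 4 − 5 − 1)/11 = -1.0909
Numerator Σ_{t=1}^{10}(y_t−ȳ)(y_{t+1}−ȳ) = -171.8264
Denominator Σ(y_t−ȳ)² = 242.9091
r_1 = -171.8264 / 242.9091 = -0.707

-0.707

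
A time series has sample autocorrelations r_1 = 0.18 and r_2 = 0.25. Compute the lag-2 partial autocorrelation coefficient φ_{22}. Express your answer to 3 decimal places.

0.225

φ_{22} = (r_2 − r_1²) / (1 − r_1²)
r_1² = (0.18)² = 0.0324
Numerator = 0.25 − 0.0324 = 0.2176; denominator = 1 − 0.0324 = 0.9676
φ_{22} = 0.2176 / 0.9676 = 0.225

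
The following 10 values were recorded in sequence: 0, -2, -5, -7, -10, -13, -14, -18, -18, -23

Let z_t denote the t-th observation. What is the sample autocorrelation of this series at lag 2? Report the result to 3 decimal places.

Mean z̄ = (0 − 2 − 5 − 7 − 10 − 13 − 14 − 18 − 18 − 23)/10 = -11.0000
Numerator Σ_{t=1}^{8}(z_t−z̄)(z_{t+2}−z̄) = 216.0000
Denominator Σ(z_t−z̄)² = 510.0000
r_2 = 216.0000 / 510.0000 = 0.424

0.424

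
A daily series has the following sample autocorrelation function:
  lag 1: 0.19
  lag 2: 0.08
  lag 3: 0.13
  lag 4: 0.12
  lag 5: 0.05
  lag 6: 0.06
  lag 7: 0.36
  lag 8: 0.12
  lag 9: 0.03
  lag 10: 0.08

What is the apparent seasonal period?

7

The largest autocorrelation is r_7 = 0.36; the remaining lags stay at or below 0.19.
The dominant spike at lag 7 indicates a seasonal period of 7.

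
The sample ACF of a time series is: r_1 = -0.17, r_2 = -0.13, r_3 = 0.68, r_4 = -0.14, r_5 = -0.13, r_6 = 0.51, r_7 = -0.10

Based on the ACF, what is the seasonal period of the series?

The largest autocorrelation is r_3 = 0.68, with a weaker echo at lag 6 (0.51); the remaining lags stay at or below -0.10.
The dominant spike at lag 3 indicates a seasonal period of 3.

3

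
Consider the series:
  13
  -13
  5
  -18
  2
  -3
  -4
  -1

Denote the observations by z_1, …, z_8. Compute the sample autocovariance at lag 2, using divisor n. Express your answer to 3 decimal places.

39.184

Mean z̄ = (13 − 13 + 5 − 18 + 2 − 3 − 4 − 1)/8 = -2.3750
Σ_{t=1}^{6}(z_t−z̄)(z_{t+2}−z̄) = 313.4688
γ_2 = 313.4688 / 8 = 39.184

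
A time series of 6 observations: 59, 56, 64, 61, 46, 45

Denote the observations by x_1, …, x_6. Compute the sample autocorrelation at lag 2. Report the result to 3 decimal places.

Mean x̄ = (59 + 56 + 64 + 61 + 46 + 45)/6 = 55.1667
Numerator Σ_{t=1}^{4}(x_t−x̄)(x_{t+2}−x̄) = -101.5556
Denominator Σ(x_t−x̄)² = 314.8333
r_2 = -101.5556 / 314.8333 = -0.323

-0.323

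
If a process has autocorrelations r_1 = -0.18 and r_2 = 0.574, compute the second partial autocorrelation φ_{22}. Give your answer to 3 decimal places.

φ_{22} = (r_2 − r_1²) / (1 − r_1²)
r_1² = (-0.18)² = 0.0324
Numerator = 0.574 − 0.0324 = 0.5416; denominator = 1 − 0.0324 = 0.9676
φ_{22} = 0.5416 / 0.9676 = 0.560

0.560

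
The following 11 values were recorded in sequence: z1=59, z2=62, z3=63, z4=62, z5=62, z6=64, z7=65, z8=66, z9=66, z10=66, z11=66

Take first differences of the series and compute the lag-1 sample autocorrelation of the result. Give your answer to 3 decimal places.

0.141

First differences Δz: 3, 1, -1, 0, 2, 1, 1, 0, 0, 0
Mean of differences = 0.7000
Numerator Σ(Δz_t−Δz̄)(Δz_{t+1}−Δz̄) = 1.7100
Denominator Σ(Δz_t−Δz̄)² = 12.1000
r_1(Δz) = 1.7100 / 12.1000 = 0.141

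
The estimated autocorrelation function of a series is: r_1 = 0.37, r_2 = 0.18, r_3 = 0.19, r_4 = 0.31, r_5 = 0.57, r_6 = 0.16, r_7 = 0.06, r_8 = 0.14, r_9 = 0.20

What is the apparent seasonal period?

The largest autocorrelation is r_5 = 0.57; the remaining lags stay at or below 0.37. The elevated value at lag 1 (0.37), dropping to 0.18 at lag 2, reflects decaying short-term dependence rather than seasonality.
The dominant spike at lag 5 indicates a seasonal period of 5.

5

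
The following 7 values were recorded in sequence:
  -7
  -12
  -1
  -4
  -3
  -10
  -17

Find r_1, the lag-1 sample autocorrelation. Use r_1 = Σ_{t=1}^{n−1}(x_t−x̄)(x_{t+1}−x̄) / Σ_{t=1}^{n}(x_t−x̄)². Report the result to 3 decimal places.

0.110

Mean x̄ = (-7 − 12 − 1 − 4 − 3 − 10 − 17)/7 = -7.7143
Deviations from mean: 0.7143, -4.2857, 6.7143, 3.7143, 4.7143, -2.2857, -9.2857
Σ(x_t−x̄)(x_{t+1}−x̄) = (-3.0612) + (-28.7755) + (24.9388) + (17.5102) + (-10.7755) + (21.2245) = 21.0612
Denominator Σ(x_t−x̄)² = 191.4286
r_1 = 21.0612 / 191.4286 = 0.110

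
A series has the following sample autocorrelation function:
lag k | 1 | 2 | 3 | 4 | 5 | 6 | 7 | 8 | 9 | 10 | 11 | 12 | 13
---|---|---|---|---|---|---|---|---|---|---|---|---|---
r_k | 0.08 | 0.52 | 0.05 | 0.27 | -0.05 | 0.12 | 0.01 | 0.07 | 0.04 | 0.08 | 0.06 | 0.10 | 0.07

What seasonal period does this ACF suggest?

2

The largest autocorrelation is r_2 = 0.52, with a weaker echo at lag 4 (0.27); the remaining lags stay at or below 0.12.
The dominant spike at lag 2 indicates a seasonal period of 2.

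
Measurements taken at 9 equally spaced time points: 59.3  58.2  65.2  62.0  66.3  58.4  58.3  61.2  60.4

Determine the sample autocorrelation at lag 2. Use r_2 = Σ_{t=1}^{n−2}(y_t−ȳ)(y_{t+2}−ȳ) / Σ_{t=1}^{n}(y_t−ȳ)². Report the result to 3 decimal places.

-0.051

Mean ȳ = (59.3 + 58.2 + 65.2 + 62.0 + 66.3 + 58.4 + 58.3 + 61.2 + 60.4)/9 = 61.0333
Numerator Σ_{t=1}^{7}(y_t−ȳ)(y_{t+2}−ȳ) = -3.6656
Denominator Σ(y_t−ȳ)² = 71.9000
r_2 = -3.6656 / 71.9000 = -0.051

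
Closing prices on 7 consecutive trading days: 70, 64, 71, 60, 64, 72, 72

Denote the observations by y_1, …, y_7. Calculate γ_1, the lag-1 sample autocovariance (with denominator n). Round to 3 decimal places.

-2.292

Mean ȳ = (70 + 64 + 71 + 60 + 64 + 72 + 72)/7 = 67.5714
Σ_{t=1}^{6}(y_t−ȳ)(y_{t+1}−ȳ) = -16.0408
γ_1 = -16.0408 / 7 = -2.292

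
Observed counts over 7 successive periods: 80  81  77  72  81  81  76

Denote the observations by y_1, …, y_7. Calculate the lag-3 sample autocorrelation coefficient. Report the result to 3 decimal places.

Mean ȳ = (80 + 81 + 77 + 72 + 81 + 81 + 76)/7 = 78.2857
Deviations from mean: 1.7143, 2.7143, -1.2857, -6.2857, 2.7143, 2.7143, -2.2857
Σ(y_t−ȳ)(y_{t+3}−ȳ) = (-10.7755) + (7.3673) + (-3.4898) + (14.3673) = 7.4694
Denominator Σ(y_t−ȳ)² = 71.4286
r_3 = 7.4694 / 71.4286 = 0.105

0.105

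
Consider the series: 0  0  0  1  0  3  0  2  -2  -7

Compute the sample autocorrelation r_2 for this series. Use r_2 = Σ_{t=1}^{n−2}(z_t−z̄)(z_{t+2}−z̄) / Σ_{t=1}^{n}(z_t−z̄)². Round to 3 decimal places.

-0.051

Mean z̄ = (0 + 0 + 0 + 1 + 0 + 3 + 0 + 2 − 2 − 7)/10 = -0.3000
Numerator Σ_{t=1}^{8}(z_t−z̄)(z_{t+2}−z̄) = -3.3800
Denominator Σ(z_t−z̄)² = 66.1000
r_2 = -3.3800 / 66.1000 = -0.051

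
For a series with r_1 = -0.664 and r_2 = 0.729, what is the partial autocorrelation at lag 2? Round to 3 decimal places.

φ_{22} = (r_2 − r_1²) / (1 − r_1²)
r_1² = (-0.664)² = 0.440896
Numerator = 0.729 − 0.4409 = 0.2881; denominator = 1 − 0.4409 = 0.5591
φ_{22} = 0.2881 / 0.5591 = 0.515

0.515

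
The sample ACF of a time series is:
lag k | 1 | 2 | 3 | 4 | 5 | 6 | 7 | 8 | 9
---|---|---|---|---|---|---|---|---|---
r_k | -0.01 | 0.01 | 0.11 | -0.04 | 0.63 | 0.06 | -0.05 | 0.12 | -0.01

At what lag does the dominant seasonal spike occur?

5

The largest autocorrelation is r_5 = 0.63; the remaining lags stay at or below 0.12.
The dominant spike at lag 5 indicates a seasonal period of 5.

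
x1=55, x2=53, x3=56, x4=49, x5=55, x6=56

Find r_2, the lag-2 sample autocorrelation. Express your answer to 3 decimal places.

Mean x̄ = (55 + 53 + 56 + 49 + 55 + 56)/6 = 54.0000
Deviations from mean: 1.0000, -1.0000, 2.0000, -5.0000, 1.0000, 2.0000
Numerator Σ_{t=1}^{4}(x_t−x̄)(x_{t+2}−x̄) = -1.0000
Denominator Σ(x_t−x̄)² = 36.0000
r_2 = -1.0000 / 36.0000 = -0.028

-0.028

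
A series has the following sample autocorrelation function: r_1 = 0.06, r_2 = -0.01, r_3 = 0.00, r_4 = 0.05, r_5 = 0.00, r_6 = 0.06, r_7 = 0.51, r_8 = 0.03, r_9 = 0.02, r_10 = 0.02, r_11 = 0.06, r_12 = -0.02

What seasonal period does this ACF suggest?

The largest autocorrelation is r_7 = 0.51; the remaining lags stay at or below 0.06.
The dominant spike at lag 7 indicates a seasonal period of 7.

7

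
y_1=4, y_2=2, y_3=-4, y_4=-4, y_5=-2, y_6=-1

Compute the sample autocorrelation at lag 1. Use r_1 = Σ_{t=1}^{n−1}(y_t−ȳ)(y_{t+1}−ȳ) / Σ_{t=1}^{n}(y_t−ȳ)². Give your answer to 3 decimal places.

Mean ȳ = (4 + 2 − 4 − 4 − 2 − 1)/6 = -0.8333
Σ(y_t−ȳ)(y_{t+1}−ȳ) = (13.6944) + (-8.9722) + (10.0278) + (3.6944) + (0.1944) = 18.6389
Denominator Σ(y_t−ȳ)² = 52.8333
r_1 = 18.6389 / 52.8333 = 0.353

0.353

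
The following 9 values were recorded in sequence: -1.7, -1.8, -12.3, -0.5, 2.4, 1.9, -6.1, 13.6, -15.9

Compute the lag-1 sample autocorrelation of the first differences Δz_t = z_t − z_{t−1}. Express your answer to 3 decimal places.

-0.515

First differences Δz: -0.1, -10.5, 11.8, 2.9, -0.5, -8.0, 19.7, -29.5
Mean of differences = -1.7750
Numerator Σ(Δz_t−Δz̄)(Δz_{t+1}−Δz̄) = -800.6456
Denominator Σ(Δz_t−Δz̄)² = 1555.2950
r_1(Δz) = -800.6456 / 1555.2950 = -0.515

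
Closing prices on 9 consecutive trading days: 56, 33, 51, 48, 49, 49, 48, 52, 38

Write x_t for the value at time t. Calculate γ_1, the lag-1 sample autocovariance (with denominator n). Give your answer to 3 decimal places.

Mean x̄ = (56 + 33 + 51 + 48 + 49 + 49 + 48 + 52 + 38)/9 = 47.1111
Σ_{t=1}^{8}(x_t−x̄)(x_{t+1}−x̄) = -210.1235
γ_1 = -210.1235 / 9 = -23.347

-23.347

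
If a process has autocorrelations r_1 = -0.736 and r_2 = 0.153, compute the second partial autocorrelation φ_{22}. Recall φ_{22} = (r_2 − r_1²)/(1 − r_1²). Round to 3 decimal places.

-0.848

φ_{22} = (r_2 − r_1²) / (1 − r_1²)
r_1² = (-0.736)² = 0.541696
Numerator = 0.153 − 0.5417 = -0.3887; denominator = 1 − 0.5417 = 0.4583
φ_{22} = -0.3887 / 0.4583 = -0.848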